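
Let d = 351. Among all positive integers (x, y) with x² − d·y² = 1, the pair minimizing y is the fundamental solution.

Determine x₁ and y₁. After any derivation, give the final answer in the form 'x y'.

62425 3332

d=351: √d = [18; 1,2,1,3,2,2,2,3,1,2,1,36] (ℓ=12, even), read p_11/q_11
k=0  a_k=18  p_k/q_k = 18/1
k=1  a_k=1  p_k/q_k = 19/1
k=2  a_k=2  p_k/q_k = 56/3
…
k=5  a_k=2  p_k/q_k = 637/34
k=6  a_k=2  p_k/q_k = 1555/83
…
k=8  a_k=3  p_k/q_k = 12796/683
…
k=10  a_k=2  p_k/q_k = 45882/2449
k=11  a_k=1  p_k/q_k = 62425/3332
(x₁, y₁) = (62425, 3332);  62425² − 351·3332² = 1 ✓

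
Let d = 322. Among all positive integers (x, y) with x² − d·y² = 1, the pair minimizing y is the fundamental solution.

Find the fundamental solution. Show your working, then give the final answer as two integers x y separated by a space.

√322 = [17; 1,16,1,34, …], period ℓ=4 (even) → k=3
i=0: a=17 ⇒ p=17, q=1
…
i=2: a=16 ⇒ p=305, q=17
i=3: a=1 ⇒ p=323, q=18
→ (323, 18).  Check: 323²=104329, 322·18²=104328, difference 1.

323 18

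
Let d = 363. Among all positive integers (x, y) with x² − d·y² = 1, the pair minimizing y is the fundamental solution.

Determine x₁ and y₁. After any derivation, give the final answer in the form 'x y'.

362 19

√363 → a₀=19, period (19,38); ℓ=2 even so k=1
i=0: a=19 ⇒ p=19, q=1
i=1: a=19 ⇒ p=362, q=19
→ (362, 19).  Check: 362²=131044, 363·19²=131043, difference 1.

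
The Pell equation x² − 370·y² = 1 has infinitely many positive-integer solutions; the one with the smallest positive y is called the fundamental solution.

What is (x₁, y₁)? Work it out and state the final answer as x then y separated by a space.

213859 11118

d=370: √d = [19; 4,4,38] (ℓ=3, odd), read p_5/q_5
i=0: a=19 ⇒ p=19, q=1
i=1: a=4 ⇒ p=77, q=4
i=2: a=4 ⇒ p=327, q=17
i=3: a=38 ⇒ p=12503, q=650
i=4: a=4 ⇒ p=50339, q=2617
i=5: a=4 ⇒ p=213859, q=11118
fundamental: x₁=213859, y₁=11118  (since 45735671881 − 370·123609924 = 1)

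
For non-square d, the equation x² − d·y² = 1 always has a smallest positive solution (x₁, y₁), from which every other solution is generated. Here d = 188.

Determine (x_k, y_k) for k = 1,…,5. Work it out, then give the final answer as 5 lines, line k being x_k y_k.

4607 336
42448897 3095904
391124132351 28525659120
3603817713033217 262835420035776
33205576016763929087 2421765531683980944

√188 = [13; 1,2,2,6,2,2,1,26, …], period ℓ=8 (even) → k=7
i=0: a=13 ⇒ p=13, q=1
…
i=2: a=2 ⇒ p=41, q=3
…
i=4: a=6 ⇒ p=617, q=45
…
i=6: a=2 ⇒ p=3277, q=239
i=7: a=1 ⇒ p=4607, q=336
(x₁, y₁) = (4607, 336);  4607² − 188·336² = 1 ✓
k=2:  x_2 = 4607·4607+188·336·336 = 42448897,  y_2 = 4607·336+336·4607 = 3095904
k=3:  x_3 = 4607·42448897+188·336·3095904 = 391124132351,  y_3 = 4607·3095904+336·42448897 = 28525659120
k=4:  x_4 = 4607·391124132351+188·336·28525659120 = 3603817713033217,  y_4 = 4607·28525659120+336·391124132351 = 262835420035776
k=5:  x_5 = 4607·3603817713033217+188·336·262835420035776 = 33205576016763929087,  y_5 = 4607·262835420035776+336·3603817713033217 = 2421765531683980944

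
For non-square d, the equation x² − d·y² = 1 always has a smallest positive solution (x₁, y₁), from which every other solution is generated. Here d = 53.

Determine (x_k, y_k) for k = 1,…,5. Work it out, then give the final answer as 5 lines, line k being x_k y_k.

66249 9100
8777860001 1205731800
1163048894346249 159757052027300
154101652394311440001 21167489878307463600
20418160737778428282906249 2804650073736225260045500

d=53: √d = [7; 3,1,1,3,14] (ℓ=5, odd), read p_9/q_9
step 0: (7, 1)  from 7·(1,0) + (0,1)
step 1: (22, 3)  from 3·(7,1) + (1,0)
…
step 3: (51, 7)  from 1·(29,4) + (22,3)
…
step 5: (2599, 357)  from 14·(182,25) + (51,7)
…
step 8: (18557, 2549)  from 1·(10578,1453) + (7979,1096)
step 9: (66249, 9100)  from 3·(18557,2549) + (10578,1453)
→ (66249, 9100).  Check: 66249²=4388930001, 53·9100²=4388930000, difference 1.
n=2: (66249,9100)∘(66249,9100) = (66249·66249+53·9100·9100, 66249·9100+9100·66249) = (8777860001,1205731800)
n=3: (8777860001,1205731800)∘(66249,9100) = (66249·8777860001+53·9100·1205731800, 66249·1205731800+9100·8777860001) = (1163048894346249,159757052027300)
n=4: (1163048894346249,159757052027300)∘(66249,9100) = (66249·1163048894346249+53·9100·159757052027300, 66249·159757052027300+9100·1163048894346249) = (154101652394311440001,21167489878307463600)
n=5: (154101652394311440001,21167489878307463600)∘(66249,9100) = (66249·154101652394311440001+53·9100·21167489878307463600, 66249·21167489878307463600+9100·154101652394311440001) = (20418160737778428282906249,2804650073736225260045500)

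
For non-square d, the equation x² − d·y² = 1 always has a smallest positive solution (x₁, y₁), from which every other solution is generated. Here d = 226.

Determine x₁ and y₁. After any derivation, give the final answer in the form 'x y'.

451 30

d=226: √d = [15; 30] (ℓ=1, odd), read p_1/q_1
a_0=15:  p_0=15·1+0=15,  q_0=15·0+1=1
a_1=30:  p_1=30·15+1=451,  q_1=30·1+0=30
→ (451, 30).  Check: 451²=203401, 226·30²=203400, difference 1.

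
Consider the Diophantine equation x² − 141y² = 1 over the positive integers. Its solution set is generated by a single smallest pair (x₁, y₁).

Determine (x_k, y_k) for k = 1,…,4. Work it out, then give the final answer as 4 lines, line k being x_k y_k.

95 8
18049 1520
3429215 288792
651532801 54868960

[11; 1,6,1,22] for √141; ℓ=4 ⇒ convergent index 3
k=0  a_k=11  p_k/q_k = 11/1
…
k=2  a_k=6  p_k/q_k = 83/7
k=3  a_k=1  p_k/q_k = 95/8
fundamental: x₁=95, y₁=8  (since 9025 − 141·64 = 1)
(95+8√141)^2 = 18049 + 1520√141
(95+8√141)^3 = 3429215 + 288792√141
(95+8√141)^4 = 651532801 + 54868960√141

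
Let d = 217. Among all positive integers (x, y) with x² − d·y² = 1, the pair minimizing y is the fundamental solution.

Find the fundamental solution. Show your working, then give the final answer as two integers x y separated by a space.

3844063 260952

d=217: √d = [14; 1,2,1,2,1,…,2,1,28] (ℓ=16, even), read p_15/q_15
step 0: (14, 1)  from 14·(1,0) + (0,1)
…
step 2: (44, 3)  from 2·(15,1) + (14,1)
…
step 4: (162, 11)  from 2·(59,4) + (44,3)
step 5: (221, 15)  from 1·(162,11) + (59,4)
…
step 9: (139163, 9447)  from 9·(15055,1022) + (3668,249)
step 10: (154218, 10469)  from 1·(139163,9447) + (15055,1022)
…
step 14: (2809702, 190735)  from 2·(1034361,70217) + (740980,50301)
step 15: (3844063, 260952)  from 1·(2809702,190735) + (1034361,70217)
(x₁, y₁) = (3844063, 260952);  3844063² − 217·260952² = 1 ✓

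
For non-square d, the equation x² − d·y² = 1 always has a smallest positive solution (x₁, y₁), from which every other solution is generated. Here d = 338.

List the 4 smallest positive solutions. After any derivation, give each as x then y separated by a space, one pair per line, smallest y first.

[18; 2,1,1,2,36] for √338; ℓ=5 ⇒ convergent index 9
step 0: (18, 1)  from 18·(1,0) + (0,1)
step 1: (37, 2)  from 2·(18,1) + (1,0)
…
step 8: (43958, 2391)  from 1·(26327,1432) + (17631,959)
step 9: (114243, 6214)  from 2·(43958,2391) + (26327,1432)
→ (114243, 6214).  Check: 114243²=13051463049, 338·6214²=13051463048, difference 1.
k=2:  x_2 = 114243·114243+338·6214·6214 = 26102926097,  y_2 = 114243·6214+6214·114243 = 1419812004
k=3:  x_3 = 114243·26102926097+338·6214·1419812004 = 5964153172084899,  y_3 = 114243·1419812004+6214·26102926097 = 324407165539730
k=4:  x_4 = 114243·5964153172084899+338·6214·324407165539730 = 1362725501650887306817,  y_4 = 114243·324407165539730+6214·5964153172084899 = 74122495624090936776

114243 6214
26102926097 1419812004
5964153172084899 324407165539730
1362725501650887306817 74122495624090936776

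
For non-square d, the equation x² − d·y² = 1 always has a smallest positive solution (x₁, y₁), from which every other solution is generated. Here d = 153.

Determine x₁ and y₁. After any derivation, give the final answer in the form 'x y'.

[12; 2,1,2,2,2,1,2,24] for √153; ℓ=8 ⇒ convergent index 7
i=0: a=12 ⇒ p=12, q=1
…
i=2: a=1 ⇒ p=37, q=3
i=3: a=2 ⇒ p=99, q=8
…
i=6: a=1 ⇒ p=804, q=65
i=7: a=2 ⇒ p=2177, q=176
→ (2177, 176).  Check: 2177²=4739329, 153·176²=4739328, difference 1.

2177 176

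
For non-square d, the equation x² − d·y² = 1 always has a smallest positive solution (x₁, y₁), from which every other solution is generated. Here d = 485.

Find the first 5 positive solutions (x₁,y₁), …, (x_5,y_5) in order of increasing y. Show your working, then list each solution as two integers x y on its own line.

969 44
1877921 85272
3639409929 165257092
7053174564481 320268159024
13669048666554249 620679526931420

d=485: √d = [22; 44] (ℓ=1, odd), read p_1/q_1
k=0  a_k=22  p_k/q_k = 22/1
k=1  a_k=44  p_k/q_k = 969/44
(x₁, y₁) = (969, 44);  969² − 485·44² = 1 ✓
(x_2, y_2) = (969·969 + 485·44·44, 969·44 + 44·969) = (1877921, 85272)
(x_3, y_3) = (969·1877921 + 485·44·85272, 969·85272 + 44·1877921) = (3639409929, 165257092)
(x_4, y_4) = (969·3639409929 + 485·44·165257092, 969·165257092 + 44·3639409929) = (7053174564481, 320268159024)
(x_5, y_5) = (969·7053174564481 + 485·44·320268159024, 969·320268159024 + 44·7053174564481) = (13669048666554249, 620679526931420)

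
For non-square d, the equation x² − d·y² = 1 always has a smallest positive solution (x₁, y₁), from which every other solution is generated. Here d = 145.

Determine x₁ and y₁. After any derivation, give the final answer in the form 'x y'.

d=145: √d = [12; 24] (ℓ=1, odd), read p_1/q_1
k=0  a_k=12  p_k/q_k = 12/1
k=1  a_k=24  p_k/q_k = 289/24
(x₁, y₁) = (289, 24);  289² − 145·24² = 1 ✓

289 24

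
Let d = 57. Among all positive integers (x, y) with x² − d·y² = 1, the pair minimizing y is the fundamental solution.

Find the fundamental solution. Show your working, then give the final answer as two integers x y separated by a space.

[7; 1,1,4,1,1,14] for √57; ℓ=6 ⇒ convergent index 5
step 0: (7, 1)  from 7·(1,0) + (0,1)
step 1: (8, 1)  from 1·(7,1) + (1,0)
step 2: (15, 2)  from 1·(8,1) + (7,1)
step 3: (68, 9)  from 4·(15,2) + (8,1)
step 4: (83, 11)  from 1·(68,9) + (15,2)
step 5: (151, 20)  from 1·(83,11) + (68,9)
fundamental: x₁=151, y₁=20  (since 22801 − 57·400 = 1)

151 20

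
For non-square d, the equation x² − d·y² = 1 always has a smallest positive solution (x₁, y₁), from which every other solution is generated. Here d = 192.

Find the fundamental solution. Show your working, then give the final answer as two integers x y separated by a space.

√192 = [13; 1,5,1,26, …], period ℓ=4 (even) → k=3
step 0: (13, 1)  from 13·(1,0) + (0,1)
step 1: (14, 1)  from 1·(13,1) + (1,0)
step 2: (83, 6)  from 5·(14,1) + (13,1)
step 3: (97, 7)  from 1·(83,6) + (14,1)
→ (97, 7).  Check: 97²=9409, 192·7²=9408, difference 1.

97 7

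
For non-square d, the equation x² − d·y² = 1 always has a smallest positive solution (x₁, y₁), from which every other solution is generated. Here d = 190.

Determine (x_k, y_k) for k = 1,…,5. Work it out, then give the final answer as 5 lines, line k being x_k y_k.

52021 3774
5412368881 392654508
563113683064981 40852560317562
58587473808034384321 4250382080167131096
6095557949372399730460501 442218252343896093172470

√190 → a₀=13, period (1,3,1,1,1,…,3,1,26); ℓ=14 even so k=13
i=0: a=13 ⇒ p=13, q=1
i=1: a=1 ⇒ p=14, q=1
i=2: a=3 ⇒ p=55, q=4
i=3: a=1 ⇒ p=69, q=5
…
i=5: a=1 ⇒ p=193, q=14
i=6: a=2 ⇒ p=510, q=37
i=7: a=2 ⇒ p=1213, q=88
i=8: a=2 ⇒ p=2936, q=213
i=9: a=1 ⇒ p=4149, q=301
i=10: a=1 ⇒ p=7085, q=514
…
i=12: a=3 ⇒ p=40787, q=2959
i=13: a=1 ⇒ p=52021, q=3774
→ (52021, 3774).  Check: 52021²=2706184441, 190·3774²=2706184440, difference 1.
n=2: (52021,3774)∘(52021,3774) = (52021·52021+190·3774·3774, 52021·3774+3774·52021) = (5412368881,392654508)
n=3: (5412368881,392654508)∘(52021,3774) = (52021·5412368881+190·3774·392654508, 52021·392654508+3774·5412368881) = (563113683064981,40852560317562)
n=4: (563113683064981,40852560317562)∘(52021,3774) = (52021·563113683064981+190·3774·40852560317562, 52021·40852560317562+3774·563113683064981) = (58587473808034384321,4250382080167131096)
n=5: (58587473808034384321,4250382080167131096)∘(52021,3774) = (52021·58587473808034384321+190·3774·4250382080167131096, 52021·4250382080167131096+3774·58587473808034384321) = (6095557949372399730460501,442218252343896093172470)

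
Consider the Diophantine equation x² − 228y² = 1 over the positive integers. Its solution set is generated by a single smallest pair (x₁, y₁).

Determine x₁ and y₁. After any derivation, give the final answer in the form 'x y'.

[15; 10,30] for √228; ℓ=2 ⇒ convergent index 1
k=0  a_k=15  p_k/q_k = 15/1
k=1  a_k=10  p_k/q_k = 151/10
(x₁, y₁) = (151, 10);  151² − 228·10² = 1 ✓

151 10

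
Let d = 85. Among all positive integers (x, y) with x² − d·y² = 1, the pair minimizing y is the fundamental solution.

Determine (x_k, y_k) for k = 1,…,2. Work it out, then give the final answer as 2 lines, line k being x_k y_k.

[9; 4,1,1,4,18] for √85; ℓ=5 ⇒ convergent index 9
a_0=9:  p_0=9·1+0=9,  q_0=9·0+1=1
a_1=4:  p_1=4·9+1=37,  q_1=4·1+0=4
a_2=1:  p_2=1·37+9=46,  q_2=1·4+1=5
a_3=1:  p_3=1·46+37=83,  q_3=1·5+4=9
…
a_6=4:  p_6=4·6887+378=27926,  q_6=4·747+41=3029
a_7=1:  p_7=1·27926+6887=34813,  q_7=1·3029+747=3776
a_8=1:  p_8=1·34813+27926=62739,  q_8=1·3776+3029=6805
a_9=4:  p_9=4·62739+34813=285769,  q_9=4·6805+3776=30996
(x₁, y₁) = (285769, 30996);  285769² − 85·30996² = 1 ✓
k=2:  x_2 = 285769·285769+85·30996·30996 = 163327842721,  y_2 = 285769·30996+30996·285769 = 17715391848

285769 30996
163327842721 17715391848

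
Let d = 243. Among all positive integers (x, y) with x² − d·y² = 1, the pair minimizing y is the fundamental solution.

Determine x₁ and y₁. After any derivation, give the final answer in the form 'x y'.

70226 4505

d=243: √d = [15; 1,1,2,3,15,3,2,1,1,30] (ℓ=10, even), read p_9/q_9
k=0  a_k=15  p_k/q_k = 15/1
k=1  a_k=1  p_k/q_k = 16/1
k=2  a_k=1  p_k/q_k = 31/2
k=3  a_k=2  p_k/q_k = 78/5
k=4  a_k=3  p_k/q_k = 265/17
k=5  a_k=15  p_k/q_k = 4053/260
k=6  a_k=3  p_k/q_k = 12424/797
k=7  a_k=2  p_k/q_k = 28901/1854
k=8  a_k=1  p_k/q_k = 41325/2651
k=9  a_k=1  p_k/q_k = 70226/4505
(x₁, y₁) = (70226, 4505);  70226² − 243·4505² = 1 ✓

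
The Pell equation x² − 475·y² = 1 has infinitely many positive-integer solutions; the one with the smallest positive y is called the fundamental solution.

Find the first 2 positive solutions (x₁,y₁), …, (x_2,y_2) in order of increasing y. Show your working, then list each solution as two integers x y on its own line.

57799 2652
6681448801 306565896

d=475: √d = [21; 1,3,1,6,2,6,1,3,1,42] (ℓ=10, even), read p_9/q_9
step 0: (21, 1)  from 21·(1,0) + (0,1)
step 1: (22, 1)  from 1·(21,1) + (1,0)
step 2: (87, 4)  from 3·(22,1) + (21,1)
…
step 5: (1591, 73)  from 2·(741,34) + (109,5)
step 6: (10287, 472)  from 6·(1591,73) + (741,34)
…
step 8: (45921, 2107)  from 3·(11878,545) + (10287,472)
step 9: (57799, 2652)  from 1·(45921,2107) + (11878,545)
→ (57799, 2652).  Check: 57799²=3340724401, 475·2652²=3340724400, difference 1.
(57799+2652√475)^2 = 6681448801 + 306565896√475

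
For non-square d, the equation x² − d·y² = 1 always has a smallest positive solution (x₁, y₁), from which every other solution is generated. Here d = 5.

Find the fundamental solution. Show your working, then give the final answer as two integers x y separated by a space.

[2; 4] for √5; ℓ=1 ⇒ convergent index 1
a_0=2:  p_0=2·1+0=2,  q_0=2·0+1=1
a_1=4:  p_1=4·2+1=9,  q_1=4·1+0=4
→ (9, 4).  Check: 9²=81, 5·4²=80, difference 1.

9 4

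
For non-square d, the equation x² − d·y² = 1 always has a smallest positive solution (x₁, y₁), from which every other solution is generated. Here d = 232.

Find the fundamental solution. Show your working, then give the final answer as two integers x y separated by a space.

√232 = [15; 4,3,7,3,4,30, …], period ℓ=6 (even) → k=5
k=0  a_k=15  p_k/q_k = 15/1
k=1  a_k=4  p_k/q_k = 61/4
k=2  a_k=3  p_k/q_k = 198/13
…
k=4  a_k=3  p_k/q_k = 4539/298
k=5  a_k=4  p_k/q_k = 19603/1287
→ (19603, 1287).  Check: 19603²=384277609, 232·1287²=384277608, difference 1.

19603 1287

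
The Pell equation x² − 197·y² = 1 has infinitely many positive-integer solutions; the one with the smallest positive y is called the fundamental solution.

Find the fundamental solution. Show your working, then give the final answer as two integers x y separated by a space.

d=197: √d = [14; 28] (ℓ=1, odd), read p_1/q_1
k=0  a_k=14  p_k/q_k = 14/1
k=1  a_k=28  p_k/q_k = 393/28
(x₁, y₁) = (393, 28);  393² − 197·28² = 1 ✓

393 28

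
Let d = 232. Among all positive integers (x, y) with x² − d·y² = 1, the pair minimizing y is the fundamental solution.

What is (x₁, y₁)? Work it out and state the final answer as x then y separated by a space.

19603 1287

d=232: √d = [15; 4,3,7,3,4,30] (ℓ=6, even), read p_5/q_5
step 0: (15, 1)  from 15·(1,0) + (0,1)
…
step 2: (198, 13)  from 3·(61,4) + (15,1)
…
step 4: (4539, 298)  from 3·(1447,95) + (198,13)
step 5: (19603, 1287)  from 4·(4539,298) + (1447,95)
fundamental: x₁=19603, y₁=1287  (since 384277609 − 232·1656369 = 1)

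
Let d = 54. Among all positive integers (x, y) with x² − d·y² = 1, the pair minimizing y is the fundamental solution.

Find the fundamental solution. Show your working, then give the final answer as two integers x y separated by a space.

485 66

√54 → a₀=7, period (2,1,6,1,2,14); ℓ=6 even so k=5
step 0: (7, 1)  from 7·(1,0) + (0,1)
step 1: (15, 2)  from 2·(7,1) + (1,0)
step 2: (22, 3)  from 1·(15,2) + (7,1)
…
step 4: (169, 23)  from 1·(147,20) + (22,3)
step 5: (485, 66)  from 2·(169,23) + (147,20)
→ (485, 66).  Check: 485²=235225, 54·66²=235224, difference 1.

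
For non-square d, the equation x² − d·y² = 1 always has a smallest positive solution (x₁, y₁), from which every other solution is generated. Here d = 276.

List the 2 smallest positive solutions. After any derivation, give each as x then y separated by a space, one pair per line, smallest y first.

[16; 1,1,1,1,2,2,2,1,1,1,1,32] for √276; ℓ=12 ⇒ convergent index 11
step 0: (16, 1)  from 16·(1,0) + (0,1)
…
step 4: (83, 5)  from 1·(50,3) + (33,2)
…
step 6: (515, 31)  from 2·(216,13) + (83,5)
step 7: (1246, 75)  from 2·(515,31) + (216,13)
…
step 9: (3007, 181)  from 1·(1761,106) + (1246,75)
step 10: (4768, 287)  from 1·(3007,181) + (1761,106)
step 11: (7775, 468)  from 1·(4768,287) + (3007,181)
fundamental: x₁=7775, y₁=468  (since 60450625 − 276·219024 = 1)
n=2: (7775,468)∘(7775,468) = (7775·7775+276·468·468, 7775·468+468·7775) = (120901249,7277400)

7775 468
120901249 7277400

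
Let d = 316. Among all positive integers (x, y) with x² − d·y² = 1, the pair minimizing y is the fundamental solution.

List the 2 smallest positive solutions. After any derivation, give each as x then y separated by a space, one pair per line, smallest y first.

[17; 1,3,2,8,2,3,1,34] for √316; ℓ=8 ⇒ convergent index 7
step 0: (17, 1)  from 17·(1,0) + (0,1)
…
step 3: (160, 9)  from 2·(71,4) + (18,1)
…
step 6: (9937, 559)  from 3·(2862,161) + (1351,76)
step 7: (12799, 720)  from 1·(9937,559) + (2862,161)
(x₁, y₁) = (12799, 720);  12799² − 316·720² = 1 ✓
(12799+720√316)^2 = 327628801 + 18430560√316

12799 720
327628801 18430560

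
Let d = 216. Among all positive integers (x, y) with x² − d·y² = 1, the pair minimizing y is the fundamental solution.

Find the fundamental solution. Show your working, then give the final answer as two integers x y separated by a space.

√216 = [14; 1,2,3,2,1,28, …], period ℓ=6 (even) → k=5
k=0  a_k=14  p_k/q_k = 14/1
k=1  a_k=1  p_k/q_k = 15/1
…
k=4  a_k=2  p_k/q_k = 338/23
k=5  a_k=1  p_k/q_k = 485/33
fundamental: x₁=485, y₁=33  (since 235225 − 216·1089 = 1)

485 33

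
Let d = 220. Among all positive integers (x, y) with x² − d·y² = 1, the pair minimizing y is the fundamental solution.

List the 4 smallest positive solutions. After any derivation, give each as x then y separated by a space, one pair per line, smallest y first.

89 6
15841 1068
2819609 190098
501874561 33836376

√220 = [14; 1,4,1,28, …], period ℓ=4 (even) → k=3
i=0: a=14 ⇒ p=14, q=1
…
i=2: a=4 ⇒ p=74, q=5
i=3: a=1 ⇒ p=89, q=6
(x₁, y₁) = (89, 6);  89² − 220·6² = 1 ✓
(89+6√220)^2 = 15841 + 1068√220
(89+6√220)^3 = 2819609 + 190098√220
(89+6√220)^4 = 501874561 + 33836376√220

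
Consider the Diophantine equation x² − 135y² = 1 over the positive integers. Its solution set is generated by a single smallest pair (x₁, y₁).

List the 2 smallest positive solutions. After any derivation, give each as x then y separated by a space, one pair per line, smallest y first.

√135 → a₀=11, period (1,1,1,1,1,1,1,22); ℓ=8 even so k=7
a_0=11:  p_0=11·1+0=11,  q_0=11·0+1=1
…
a_2=1:  p_2=1·12+11=23,  q_2=1·1+1=2
a_3=1:  p_3=1·23+12=35,  q_3=1·2+1=3
…
a_6=1:  p_6=1·93+58=151,  q_6=1·8+5=13
a_7=1:  p_7=1·151+93=244,  q_7=1·13+8=21
→ (244, 21).  Check: 244²=59536, 135·21²=59535, difference 1.
(x_2, y_2) = (244·244 + 135·21·21, 244·21 + 21·244) = (119071, 10248)

244 21
119071 10248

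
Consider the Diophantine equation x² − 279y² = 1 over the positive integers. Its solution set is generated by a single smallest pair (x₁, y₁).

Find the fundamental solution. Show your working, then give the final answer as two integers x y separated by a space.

1520 91

[16; 1,2,2,1,2,2,1,32] for √279; ℓ=8 ⇒ convergent index 7
step 0: (16, 1)  from 16·(1,0) + (0,1)
step 1: (17, 1)  from 1·(16,1) + (1,0)
…
step 3: (117, 7)  from 2·(50,3) + (17,1)
…
step 6: (1069, 64)  from 2·(451,27) + (167,10)
step 7: (1520, 91)  from 1·(1069,64) + (451,27)
(x₁, y₁) = (1520, 91);  1520² − 279·91² = 1 ✓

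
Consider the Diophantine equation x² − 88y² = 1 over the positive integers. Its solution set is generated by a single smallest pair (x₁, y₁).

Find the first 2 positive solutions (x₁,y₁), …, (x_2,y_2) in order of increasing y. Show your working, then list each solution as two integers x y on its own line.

d=88: √d = [9; 2,1,1,1,2,18] (ℓ=6, even), read p_5/q_5
step 0: (9, 1)  from 9·(1,0) + (0,1)
step 1: (19, 2)  from 2·(9,1) + (1,0)
…
step 3: (47, 5)  from 1·(28,3) + (19,2)
step 4: (75, 8)  from 1·(47,5) + (28,3)
step 5: (197, 21)  from 2·(75,8) + (47,5)
(x₁, y₁) = (197, 21);  197² − 88·21² = 1 ✓
(x_2, y_2) = (197·197 + 88·21·21, 197·21 + 21·197) = (77617, 8274)

197 21
77617 8274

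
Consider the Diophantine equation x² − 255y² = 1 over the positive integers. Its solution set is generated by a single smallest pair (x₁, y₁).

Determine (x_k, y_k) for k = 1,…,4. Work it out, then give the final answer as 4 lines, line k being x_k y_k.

[15; 1,30] for √255; ℓ=2 ⇒ convergent index 1
k=0  a_k=15  p_k/q_k = 15/1
k=1  a_k=1  p_k/q_k = 16/1
→ (16, 1).  Check: 16²=256, 255·1²=255, difference 1.
n=2: (16,1)∘(16,1) = (16·16+255·1·1, 16·1+1·16) = (511,32)
n=3: (511,32)∘(16,1) = (16·511+255·1·32, 16·32+1·511) = (16336,1023)
n=4: (16336,1023)∘(16,1) = (16·16336+255·1·1023, 16·1023+1·16336) = (522241,32704)

16 1
511 32
16336 1023
522241 32704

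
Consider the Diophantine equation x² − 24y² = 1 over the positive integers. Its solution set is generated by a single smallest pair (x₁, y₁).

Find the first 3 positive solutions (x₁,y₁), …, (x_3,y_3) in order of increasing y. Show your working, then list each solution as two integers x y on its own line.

5 1
49 10
485 99

√24 → a₀=4, period (1,8); ℓ=2 even so k=1
i=0: a=4 ⇒ p=4, q=1
i=1: a=1 ⇒ p=5, q=1
fundamental: x₁=5, y₁=1  (since 25 − 24·1 = 1)
k=2:  x_2 = 5·5+24·1·1 = 49,  y_2 = 5·1+1·5 = 10
k=3:  x_3 = 5·49+24·1·10 = 485,  y_3 = 5·10+1·49 = 99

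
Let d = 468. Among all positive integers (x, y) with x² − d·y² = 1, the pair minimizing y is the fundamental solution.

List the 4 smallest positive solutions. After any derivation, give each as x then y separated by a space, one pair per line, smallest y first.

√468 = [21; 1,1,1,2,1,1,1,42, …], period ℓ=8 (even) → k=7
a_0=21:  p_0=21·1+0=21,  q_0=21·0+1=1
a_1=1:  p_1=1·21+1=22,  q_1=1·1+0=1
a_2=1:  p_2=1·22+21=43,  q_2=1·1+1=2
a_3=1:  p_3=1·43+22=65,  q_3=1·2+1=3
…
a_6=1:  p_6=1·238+173=411,  q_6=1·11+8=19
a_7=1:  p_7=1·411+238=649,  q_7=1·19+11=30
fundamental: x₁=649, y₁=30  (since 421201 − 468·900 = 1)
(649+30√468)^2 = 842401 + 38940√468
(649+30√468)^3 = 1093435849 + 50544090√468
(649+30√468)^4 = 1419278889601 + 65606189880√468

649 30
842401 38940
1093435849 50544090
1419278889601 65606189880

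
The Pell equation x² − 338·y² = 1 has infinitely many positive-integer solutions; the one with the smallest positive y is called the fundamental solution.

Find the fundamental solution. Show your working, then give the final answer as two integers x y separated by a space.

√338 = [18; 2,1,1,2,36, …], period ℓ=5 (odd) → k=9
step 0: (18, 1)  from 18·(1,0) + (0,1)
…
step 5: (8696, 473)  from 36·(239,13) + (92,5)
…
step 8: (43958, 2391)  from 1·(26327,1432) + (17631,959)
step 9: (114243, 6214)  from 2·(43958,2391) + (26327,1432)
→ (114243, 6214).  Check: 114243²=13051463049, 338·6214²=13051463048, difference 1.

114243 6214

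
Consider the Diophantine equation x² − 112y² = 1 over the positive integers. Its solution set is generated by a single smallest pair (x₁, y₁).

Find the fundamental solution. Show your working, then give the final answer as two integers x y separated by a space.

d=112: √d = [10; 1,1,2,1,1,20] (ℓ=6, even), read p_5/q_5
a_0=10:  p_0=10·1+0=10,  q_0=10·0+1=1
…
a_4=1:  p_4=1·53+21=74,  q_4=1·5+2=7
a_5=1:  p_5=1·74+53=127,  q_5=1·7+5=12
(x₁, y₁) = (127, 12);  127² − 112·12² = 1 ✓

127 12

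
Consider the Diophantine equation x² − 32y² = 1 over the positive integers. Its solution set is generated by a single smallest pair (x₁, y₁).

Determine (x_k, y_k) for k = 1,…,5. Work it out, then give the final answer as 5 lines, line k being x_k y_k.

√32 → a₀=5, period (1,1,1,10); ℓ=4 even so k=3
step 0: (5, 1)  from 5·(1,0) + (0,1)
…
step 2: (11, 2)  from 1·(6,1) + (5,1)
step 3: (17, 3)  from 1·(11,2) + (6,1)
(x₁, y₁) = (17, 3);  17² − 32·3² = 1 ✓
n=2: (17,3)∘(17,3) = (17·17+32·3·3, 17·3+3·17) = (577,102)
n=3: (577,102)∘(17,3) = (17·577+32·3·102, 17·102+3·577) = (19601,3465)
n=4: (19601,3465)∘(17,3) = (17·19601+32·3·3465, 17·3465+3·19601) = (665857,117708)
n=5: (665857,117708)∘(17,3) = (17·665857+32·3·117708, 17·117708+3·665857) = (22619537,3998607)

17 3
577 102
19601 3465
665857 117708
22619537 3998607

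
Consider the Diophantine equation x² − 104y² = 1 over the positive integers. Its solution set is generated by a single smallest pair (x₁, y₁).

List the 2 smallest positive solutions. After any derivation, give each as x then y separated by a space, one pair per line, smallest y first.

√104 → a₀=10, period (5,20); ℓ=2 even so k=1
k=0  a_k=10  p_k/q_k = 10/1
k=1  a_k=5  p_k/q_k = 51/5
(x₁, y₁) = (51, 5);  51² − 104·5² = 1 ✓
(x_2, y_2) = (51·51 + 104·5·5, 51·5 + 5·51) = (5201, 510)

51 5
5201 510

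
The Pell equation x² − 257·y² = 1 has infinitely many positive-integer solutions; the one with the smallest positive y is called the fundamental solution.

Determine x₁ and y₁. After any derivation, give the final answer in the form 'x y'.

√257 → a₀=16, period (32); ℓ=1 odd so k=1
i=0: a=16 ⇒ p=16, q=1
i=1: a=32 ⇒ p=513, q=32
→ (513, 32).  Check: 513²=263169, 257·32²=263168, difference 1.

513 32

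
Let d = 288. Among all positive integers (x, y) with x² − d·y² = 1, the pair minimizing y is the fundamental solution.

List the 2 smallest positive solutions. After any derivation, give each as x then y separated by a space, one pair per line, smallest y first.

d=288: √d = [16; 1,32] (ℓ=2, even), read p_1/q_1
step 0: (16, 1)  from 16·(1,0) + (0,1)
step 1: (17, 1)  from 1·(16,1) + (1,0)
fundamental: x₁=17, y₁=1  (since 289 − 288·1 = 1)
(17+1√288)^2 = 577 + 34√288

17 1
577 34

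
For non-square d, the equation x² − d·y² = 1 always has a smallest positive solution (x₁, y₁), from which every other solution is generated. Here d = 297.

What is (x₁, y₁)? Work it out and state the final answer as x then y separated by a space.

48599 2820

√297 = [17; 4,3,1,1,2,1,1,3,4,34, …], period ℓ=10 (even) → k=9
a_0=17:  p_0=17·1+0=17,  q_0=17·0+1=1
a_1=4:  p_1=4·17+1=69,  q_1=4·1+0=4
…
a_3=1:  p_3=1·224+69=293,  q_3=1·13+4=17
a_4=1:  p_4=1·293+224=517,  q_4=1·17+13=30
a_5=2:  p_5=2·517+293=1327,  q_5=2·30+17=77
…
a_7=1:  p_7=1·1844+1327=3171,  q_7=1·107+77=184
a_8=3:  p_8=3·3171+1844=11357,  q_8=3·184+107=659
a_9=4:  p_9=4·11357+3171=48599,  q_9=4·659+184=2820
fundamental: x₁=48599, y₁=2820  (since 2361862801 − 297·7952400 = 1)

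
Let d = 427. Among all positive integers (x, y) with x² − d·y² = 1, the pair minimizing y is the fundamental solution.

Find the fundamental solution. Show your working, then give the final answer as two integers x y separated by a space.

62 3

√427 → a₀=20, period (1,1,1,40); ℓ=4 even so k=3
i=0: a=20 ⇒ p=20, q=1
…
i=2: a=1 ⇒ p=41, q=2
i=3: a=1 ⇒ p=62, q=3
(x₁, y₁) = (62, 3);  62² − 427·3² = 1 ✓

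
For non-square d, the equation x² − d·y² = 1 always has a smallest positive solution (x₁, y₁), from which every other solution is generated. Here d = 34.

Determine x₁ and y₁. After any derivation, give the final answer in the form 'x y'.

35 6

[5; 1,4,1,10] for √34; ℓ=4 ⇒ convergent index 3
a_0=5:  p_0=5·1+0=5,  q_0=5·0+1=1
…
a_2=4:  p_2=4·6+5=29,  q_2=4·1+1=5
a_3=1:  p_3=1·29+6=35,  q_3=1·5+1=6
fundamental: x₁=35, y₁=6  (since 1225 − 34·36 = 1)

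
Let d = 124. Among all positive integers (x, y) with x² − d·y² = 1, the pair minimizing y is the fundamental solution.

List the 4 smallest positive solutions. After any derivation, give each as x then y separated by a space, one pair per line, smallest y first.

4620799 414960
42703566796801 3834893506080
394649197502177907199 35440544156001500880
3647189234337689639247667201 327527261991011323636100160

[11; 7,2,1,1,1,…,2,7,22] for √124; ℓ=16 ⇒ convergent index 15
i=0: a=11 ⇒ p=11, q=1
…
i=2: a=2 ⇒ p=167, q=15
i=3: a=1 ⇒ p=245, q=22
…
i=11: a=1 ⇒ p=84875, q=7622
…
i=13: a=1 ⇒ p=237042, q=21287
i=14: a=2 ⇒ p=626251, q=56239
i=15: a=7 ⇒ p=4620799, q=414960
→ (4620799, 414960).  Check: 4620799²=21351783398401, 124·414960²=21351783398400, difference 1.
(4620799+414960√124)^2 = 42703566796801 + 3834893506080√124
(4620799+414960√124)^3 = 394649197502177907199 + 35440544156001500880√124
(4620799+414960√124)^4 = 3647189234337689639247667201 + 327527261991011323636100160√124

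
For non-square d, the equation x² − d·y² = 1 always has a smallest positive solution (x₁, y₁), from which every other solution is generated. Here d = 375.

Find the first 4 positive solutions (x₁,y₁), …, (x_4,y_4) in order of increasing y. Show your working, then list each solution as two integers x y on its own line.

15124 781
457470751 23623688
13837575261124 714569313843
418558976041008001 21614292581499376

√375 = [19; 2,1,2,1,5,1,2,1,2,38, …], period ℓ=10 (even) → k=9
k=0  a_k=19  p_k/q_k = 19/1
…
k=4  a_k=1  p_k/q_k = 213/11
…
k=7  a_k=2  p_k/q_k = 4086/211
k=8  a_k=1  p_k/q_k = 5519/285
k=9  a_k=2  p_k/q_k = 15124/781
→ (15124, 781).  Check: 15124²=228735376, 375·781²=228735375, difference 1.
k=2:  x_2 = 15124·15124+375·781·781 = 457470751,  y_2 = 15124·781+781·15124 = 23623688
k=3:  x_3 = 15124·457470751+375·781·23623688 = 13837575261124,  y_3 = 15124·23623688+781·457470751 = 714569313843
k=4:  x_4 = 15124·13837575261124+375·781·714569313843 = 418558976041008001,  y_4 = 15124·714569313843+781·13837575261124 = 21614292581499376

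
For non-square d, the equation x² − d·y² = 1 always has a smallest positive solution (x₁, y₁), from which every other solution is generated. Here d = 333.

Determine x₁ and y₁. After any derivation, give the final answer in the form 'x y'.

73 4

√333 → a₀=18, period (4,36); ℓ=2 even so k=1
k=0  a_k=18  p_k/q_k = 18/1
k=1  a_k=4  p_k/q_k = 73/4
(x₁, y₁) = (73, 4);  73² − 333·4² = 1 ✓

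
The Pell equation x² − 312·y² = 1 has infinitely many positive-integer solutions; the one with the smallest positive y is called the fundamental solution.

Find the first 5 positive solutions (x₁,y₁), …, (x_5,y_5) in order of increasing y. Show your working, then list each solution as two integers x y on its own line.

[17; 1,1,1,34] for √312; ℓ=4 ⇒ convergent index 3
step 0: (17, 1)  from 17·(1,0) + (0,1)
step 1: (18, 1)  from 1·(17,1) + (1,0)
step 2: (35, 2)  from 1·(18,1) + (17,1)
step 3: (53, 3)  from 1·(35,2) + (18,1)
(x₁, y₁) = (53, 3);  53² − 312·3² = 1 ✓
(x_2, y_2) = (53·53 + 312·3·3, 53·3 + 3·53) = (5617, 318)
(x_3, y_3) = (53·5617 + 312·3·318, 53·318 + 3·5617) = (595349, 33705)
(x_4, y_4) = (53·595349 + 312·3·33705, 53·33705 + 3·595349) = (63101377, 3572412)
(x_5, y_5) = (53·63101377 + 312·3·3572412, 53·3572412 + 3·63101377) = (6688150613, 378641967)

53 3
5617 318
595349 33705
63101377 3572412
6688150613 378641967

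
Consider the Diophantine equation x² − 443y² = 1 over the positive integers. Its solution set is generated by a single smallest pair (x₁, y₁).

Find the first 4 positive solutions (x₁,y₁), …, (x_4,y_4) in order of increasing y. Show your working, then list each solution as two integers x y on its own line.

442 21
390727 18564
345402226 16410555
305335177057 14506912056

d=443: √d = [21; 21,42] (ℓ=2, even), read p_1/q_1
a_0=21:  p_0=21·1+0=21,  q_0=21·0+1=1
a_1=21:  p_1=21·21+1=442,  q_1=21·1+0=21
fundamental: x₁=442, y₁=21  (since 195364 − 443·441 = 1)
(442+21√443)^2 = 390727 + 18564√443
(442+21√443)^3 = 345402226 + 16410555√443
(442+21√443)^4 = 305335177057 + 14506912056√443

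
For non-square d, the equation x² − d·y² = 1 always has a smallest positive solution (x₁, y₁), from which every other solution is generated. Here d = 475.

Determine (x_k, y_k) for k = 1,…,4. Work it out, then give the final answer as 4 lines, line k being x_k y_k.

57799 2652
6681448801 306565896
772362118440199 35438404443156
89283516160768675201 4096608676513381392

√475 = [21; 1,3,1,6,2,6,1,3,1,42, …], period ℓ=10 (even) → k=9
a_0=21:  p_0=21·1+0=21,  q_0=21·0+1=1
a_1=1:  p_1=1·21+1=22,  q_1=1·1+0=1
a_2=3:  p_2=3·22+21=87,  q_2=3·1+1=4
a_3=1:  p_3=1·87+22=109,  q_3=1·4+1=5
a_4=6:  p_4=6·109+87=741,  q_4=6·5+4=34
a_5=2:  p_5=2·741+109=1591,  q_5=2·34+5=73
a_6=6:  p_6=6·1591+741=10287,  q_6=6·73+34=472
a_7=1:  p_7=1·10287+1591=11878,  q_7=1·472+73=545
a_8=3:  p_8=3·11878+10287=45921,  q_8=3·545+472=2107
a_9=1:  p_9=1·45921+11878=57799,  q_9=1·2107+545=2652
→ (57799, 2652).  Check: 57799²=3340724401, 475·2652²=3340724400, difference 1.
(57799+2652√475)^2 = 6681448801 + 306565896√475
(57799+2652√475)^3 = 772362118440199 + 35438404443156√475
(57799+2652√475)^4 = 89283516160768675201 + 4096608676513381392√475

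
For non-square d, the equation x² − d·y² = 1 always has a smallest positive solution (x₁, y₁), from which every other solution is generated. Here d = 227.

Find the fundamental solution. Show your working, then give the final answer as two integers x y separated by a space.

√227 = [15; 15,30, …], period ℓ=2 (even) → k=1
step 0: (15, 1)  from 15·(1,0) + (0,1)
step 1: (226, 15)  from 15·(15,1) + (1,0)
→ (226, 15).  Check: 226²=51076, 227·15²=51075, difference 1.

226 15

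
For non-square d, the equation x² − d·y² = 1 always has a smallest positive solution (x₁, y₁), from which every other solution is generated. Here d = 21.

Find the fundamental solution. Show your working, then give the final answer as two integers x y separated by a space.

55 12

d=21: √d = [4; 1,1,2,1,1,8] (ℓ=6, even), read p_5/q_5
i=0: a=4 ⇒ p=4, q=1
…
i=2: a=1 ⇒ p=9, q=2
…
i=4: a=1 ⇒ p=32, q=7
i=5: a=1 ⇒ p=55, q=12
(x₁, y₁) = (55, 12);  55² − 21·12² = 1 ✓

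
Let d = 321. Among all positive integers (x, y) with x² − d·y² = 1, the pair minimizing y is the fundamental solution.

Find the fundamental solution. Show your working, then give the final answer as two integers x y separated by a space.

215 12

√321 = [17; 1,10,1,34, …], period ℓ=4 (even) → k=3
a_0=17:  p_0=17·1+0=17,  q_0=17·0+1=1
…
a_2=10:  p_2=10·18+17=197,  q_2=10·1+1=11
a_3=1:  p_3=1·197+18=215,  q_3=1·11+1=12
(x₁, y₁) = (215, 12);  215² − 321·12² = 1 ✓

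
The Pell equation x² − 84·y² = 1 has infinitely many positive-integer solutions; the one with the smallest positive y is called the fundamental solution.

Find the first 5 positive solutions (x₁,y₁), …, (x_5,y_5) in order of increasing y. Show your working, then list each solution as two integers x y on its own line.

55 6
6049 660
665335 72594
73180801 7984680
8049222775 878242206

√84 = [9; 6,18, …], period ℓ=2 (even) → k=1
step 0: (9, 1)  from 9·(1,0) + (0,1)
step 1: (55, 6)  from 6·(9,1) + (1,0)
→ (55, 6).  Check: 55²=3025, 84·6²=3024, difference 1.
n=2: (55,6)∘(55,6) = (55·55+84·6·6, 55·6+6·55) = (6049,660)
n=3: (6049,660)∘(55,6) = (55·6049+84·6·660, 55·660+6·6049) = (665335,72594)
n=4: (665335,72594)∘(55,6) = (55·665335+84·6·72594, 55·72594+6·665335) = (73180801,7984680)
n=5: (73180801,7984680)∘(55,6) = (55·73180801+84·6·7984680, 55·7984680+6·73180801) = (8049222775,878242206)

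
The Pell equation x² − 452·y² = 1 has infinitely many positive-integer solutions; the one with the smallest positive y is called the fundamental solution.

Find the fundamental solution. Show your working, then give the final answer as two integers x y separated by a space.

1204353 56648

[21; 3,1,5,3,10,3,5,1,3,42] for √452; ℓ=10 ⇒ convergent index 9
a_0=21:  p_0=21·1+0=21,  q_0=21·0+1=1
…
a_2=1:  p_2=1·64+21=85,  q_2=1·3+1=4
a_3=5:  p_3=5·85+64=489,  q_3=5·4+3=23
a_4=3:  p_4=3·489+85=1552,  q_4=3·23+4=73
a_5=10:  p_5=10·1552+489=16009,  q_5=10·73+23=753
a_6=3:  p_6=3·16009+1552=49579,  q_6=3·753+73=2332
…
a_8=1:  p_8=1·263904+49579=313483,  q_8=1·12413+2332=14745
a_9=3:  p_9=3·313483+263904=1204353,  q_9=3·14745+12413=56648
fundamental: x₁=1204353, y₁=56648  (since 1450466148609 − 452·3208995904 = 1)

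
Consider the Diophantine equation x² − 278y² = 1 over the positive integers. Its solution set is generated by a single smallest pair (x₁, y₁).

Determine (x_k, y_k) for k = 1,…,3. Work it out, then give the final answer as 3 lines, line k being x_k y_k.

2501 150
12510001 750300
62575022501 3753000450

d=278: √d = [16; 1,2,16,2,1,32] (ℓ=6, even), read p_5/q_5
i=0: a=16 ⇒ p=16, q=1
i=1: a=1 ⇒ p=17, q=1
i=2: a=2 ⇒ p=50, q=3
…
i=4: a=2 ⇒ p=1684, q=101
i=5: a=1 ⇒ p=2501, q=150
(x₁, y₁) = (2501, 150);  2501² − 278·150² = 1 ✓
(2501+150√278)^2 = 12510001 + 750300√278
(2501+150√278)^3 = 62575022501 + 3753000450√278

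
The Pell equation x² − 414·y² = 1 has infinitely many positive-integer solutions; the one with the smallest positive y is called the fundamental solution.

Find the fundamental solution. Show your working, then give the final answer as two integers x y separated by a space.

√414 → a₀=20, period (2,1,7,2,7,1,2,40); ℓ=8 even so k=7
a_0=20:  p_0=20·1+0=20,  q_0=20·0+1=1
…
a_6=1:  p_6=1·7447+997=8444,  q_6=1·366+49=415
a_7=2:  p_7=2·8444+7447=24335,  q_7=2·415+366=1196
fundamental: x₁=24335, y₁=1196  (since 592192225 − 414·1430416 = 1)

24335 1196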